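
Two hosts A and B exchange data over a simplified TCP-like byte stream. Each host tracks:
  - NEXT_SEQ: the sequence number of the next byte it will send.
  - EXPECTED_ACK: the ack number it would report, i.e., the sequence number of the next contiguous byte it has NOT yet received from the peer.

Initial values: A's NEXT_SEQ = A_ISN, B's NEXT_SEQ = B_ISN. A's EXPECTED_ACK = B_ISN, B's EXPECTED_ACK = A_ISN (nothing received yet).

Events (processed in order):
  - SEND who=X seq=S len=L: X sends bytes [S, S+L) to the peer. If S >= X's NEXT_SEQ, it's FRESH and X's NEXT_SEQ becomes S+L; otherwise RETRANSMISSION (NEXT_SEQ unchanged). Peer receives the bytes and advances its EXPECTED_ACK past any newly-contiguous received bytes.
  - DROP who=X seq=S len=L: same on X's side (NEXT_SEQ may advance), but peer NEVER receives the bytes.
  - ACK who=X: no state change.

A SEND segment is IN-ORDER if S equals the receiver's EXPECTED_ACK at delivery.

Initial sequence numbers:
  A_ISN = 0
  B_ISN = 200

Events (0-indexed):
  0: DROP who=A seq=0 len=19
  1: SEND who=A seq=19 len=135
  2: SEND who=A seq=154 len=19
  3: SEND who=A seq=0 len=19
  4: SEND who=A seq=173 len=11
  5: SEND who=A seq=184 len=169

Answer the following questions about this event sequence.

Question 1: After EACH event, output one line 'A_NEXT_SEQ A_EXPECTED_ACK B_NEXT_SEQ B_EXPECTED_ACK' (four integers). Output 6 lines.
19 200 200 0
154 200 200 0
173 200 200 0
173 200 200 173
184 200 200 184
353 200 200 353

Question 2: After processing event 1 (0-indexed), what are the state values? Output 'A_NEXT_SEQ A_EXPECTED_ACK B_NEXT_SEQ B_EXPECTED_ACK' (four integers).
After event 0: A_seq=19 A_ack=200 B_seq=200 B_ack=0
After event 1: A_seq=154 A_ack=200 B_seq=200 B_ack=0

154 200 200 0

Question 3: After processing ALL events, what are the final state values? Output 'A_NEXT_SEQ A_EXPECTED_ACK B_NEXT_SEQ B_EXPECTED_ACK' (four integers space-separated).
After event 0: A_seq=19 A_ack=200 B_seq=200 B_ack=0
After event 1: A_seq=154 A_ack=200 B_seq=200 B_ack=0
After event 2: A_seq=173 A_ack=200 B_seq=200 B_ack=0
After event 3: A_seq=173 A_ack=200 B_seq=200 B_ack=173
After event 4: A_seq=184 A_ack=200 B_seq=200 B_ack=184
After event 5: A_seq=353 A_ack=200 B_seq=200 B_ack=353

Answer: 353 200 200 353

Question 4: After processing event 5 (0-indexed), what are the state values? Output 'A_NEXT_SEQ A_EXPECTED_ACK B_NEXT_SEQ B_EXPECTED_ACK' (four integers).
After event 0: A_seq=19 A_ack=200 B_seq=200 B_ack=0
After event 1: A_seq=154 A_ack=200 B_seq=200 B_ack=0
After event 2: A_seq=173 A_ack=200 B_seq=200 B_ack=0
After event 3: A_seq=173 A_ack=200 B_seq=200 B_ack=173
After event 4: A_seq=184 A_ack=200 B_seq=200 B_ack=184
After event 5: A_seq=353 A_ack=200 B_seq=200 B_ack=353

353 200 200 353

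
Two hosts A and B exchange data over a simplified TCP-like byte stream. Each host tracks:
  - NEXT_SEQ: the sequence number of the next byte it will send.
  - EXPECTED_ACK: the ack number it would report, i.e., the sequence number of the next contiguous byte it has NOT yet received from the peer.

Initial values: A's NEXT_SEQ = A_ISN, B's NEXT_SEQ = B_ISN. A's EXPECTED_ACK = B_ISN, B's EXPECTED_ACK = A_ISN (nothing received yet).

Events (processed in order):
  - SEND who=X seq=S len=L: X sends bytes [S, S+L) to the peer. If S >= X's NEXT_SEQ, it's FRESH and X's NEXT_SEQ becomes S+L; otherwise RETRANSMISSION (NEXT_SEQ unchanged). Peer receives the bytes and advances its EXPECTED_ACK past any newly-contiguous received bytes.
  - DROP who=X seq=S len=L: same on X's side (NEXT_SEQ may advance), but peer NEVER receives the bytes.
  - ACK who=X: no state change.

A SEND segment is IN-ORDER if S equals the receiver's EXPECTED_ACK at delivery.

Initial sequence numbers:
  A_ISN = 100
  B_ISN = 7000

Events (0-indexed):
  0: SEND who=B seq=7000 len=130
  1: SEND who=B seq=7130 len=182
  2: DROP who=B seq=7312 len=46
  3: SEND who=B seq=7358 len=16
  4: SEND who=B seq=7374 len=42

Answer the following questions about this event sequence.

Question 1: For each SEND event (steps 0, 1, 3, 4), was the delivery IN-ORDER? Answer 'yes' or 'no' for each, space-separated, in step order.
Answer: yes yes no no

Derivation:
Step 0: SEND seq=7000 -> in-order
Step 1: SEND seq=7130 -> in-order
Step 3: SEND seq=7358 -> out-of-order
Step 4: SEND seq=7374 -> out-of-order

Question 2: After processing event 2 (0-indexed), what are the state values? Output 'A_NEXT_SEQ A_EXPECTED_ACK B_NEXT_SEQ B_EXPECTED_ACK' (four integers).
After event 0: A_seq=100 A_ack=7130 B_seq=7130 B_ack=100
After event 1: A_seq=100 A_ack=7312 B_seq=7312 B_ack=100
After event 2: A_seq=100 A_ack=7312 B_seq=7358 B_ack=100

100 7312 7358 100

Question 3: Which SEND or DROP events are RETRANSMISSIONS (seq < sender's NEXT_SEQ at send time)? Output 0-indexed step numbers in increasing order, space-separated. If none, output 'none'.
Step 0: SEND seq=7000 -> fresh
Step 1: SEND seq=7130 -> fresh
Step 2: DROP seq=7312 -> fresh
Step 3: SEND seq=7358 -> fresh
Step 4: SEND seq=7374 -> fresh

Answer: none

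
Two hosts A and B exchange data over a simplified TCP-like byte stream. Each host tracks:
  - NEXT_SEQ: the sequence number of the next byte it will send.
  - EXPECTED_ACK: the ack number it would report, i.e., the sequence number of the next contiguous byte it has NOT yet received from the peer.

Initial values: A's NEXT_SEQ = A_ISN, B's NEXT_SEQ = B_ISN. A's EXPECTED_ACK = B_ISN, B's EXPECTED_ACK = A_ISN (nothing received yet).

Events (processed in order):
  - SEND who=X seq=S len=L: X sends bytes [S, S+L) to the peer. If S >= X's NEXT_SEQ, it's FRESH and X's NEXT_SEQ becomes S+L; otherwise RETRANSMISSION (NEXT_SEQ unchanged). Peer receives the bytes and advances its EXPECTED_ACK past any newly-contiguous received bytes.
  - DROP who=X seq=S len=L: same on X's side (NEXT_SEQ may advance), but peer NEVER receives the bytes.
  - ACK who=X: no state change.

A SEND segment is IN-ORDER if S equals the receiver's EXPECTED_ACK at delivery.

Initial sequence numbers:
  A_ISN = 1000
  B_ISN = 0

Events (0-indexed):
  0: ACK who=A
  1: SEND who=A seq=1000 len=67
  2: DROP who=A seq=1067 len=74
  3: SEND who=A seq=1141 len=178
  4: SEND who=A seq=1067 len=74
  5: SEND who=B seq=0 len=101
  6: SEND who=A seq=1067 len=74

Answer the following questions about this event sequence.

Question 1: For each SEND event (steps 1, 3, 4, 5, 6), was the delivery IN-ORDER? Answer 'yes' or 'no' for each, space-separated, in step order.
Answer: yes no yes yes no

Derivation:
Step 1: SEND seq=1000 -> in-order
Step 3: SEND seq=1141 -> out-of-order
Step 4: SEND seq=1067 -> in-order
Step 5: SEND seq=0 -> in-order
Step 6: SEND seq=1067 -> out-of-order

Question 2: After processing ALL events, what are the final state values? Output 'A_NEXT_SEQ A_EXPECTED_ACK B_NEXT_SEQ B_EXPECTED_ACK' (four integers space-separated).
After event 0: A_seq=1000 A_ack=0 B_seq=0 B_ack=1000
After event 1: A_seq=1067 A_ack=0 B_seq=0 B_ack=1067
After event 2: A_seq=1141 A_ack=0 B_seq=0 B_ack=1067
After event 3: A_seq=1319 A_ack=0 B_seq=0 B_ack=1067
After event 4: A_seq=1319 A_ack=0 B_seq=0 B_ack=1319
After event 5: A_seq=1319 A_ack=101 B_seq=101 B_ack=1319
After event 6: A_seq=1319 A_ack=101 B_seq=101 B_ack=1319

Answer: 1319 101 101 1319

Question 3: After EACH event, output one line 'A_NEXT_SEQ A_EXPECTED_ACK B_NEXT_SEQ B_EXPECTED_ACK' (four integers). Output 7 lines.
1000 0 0 1000
1067 0 0 1067
1141 0 0 1067
1319 0 0 1067
1319 0 0 1319
1319 101 101 1319
1319 101 101 1319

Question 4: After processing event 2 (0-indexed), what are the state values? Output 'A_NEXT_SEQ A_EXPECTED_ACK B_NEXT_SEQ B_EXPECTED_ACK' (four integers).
After event 0: A_seq=1000 A_ack=0 B_seq=0 B_ack=1000
After event 1: A_seq=1067 A_ack=0 B_seq=0 B_ack=1067
After event 2: A_seq=1141 A_ack=0 B_seq=0 B_ack=1067

1141 0 0 1067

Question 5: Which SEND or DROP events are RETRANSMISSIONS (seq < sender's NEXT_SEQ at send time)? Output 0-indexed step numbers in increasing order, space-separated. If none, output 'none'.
Answer: 4 6

Derivation:
Step 1: SEND seq=1000 -> fresh
Step 2: DROP seq=1067 -> fresh
Step 3: SEND seq=1141 -> fresh
Step 4: SEND seq=1067 -> retransmit
Step 5: SEND seq=0 -> fresh
Step 6: SEND seq=1067 -> retransmit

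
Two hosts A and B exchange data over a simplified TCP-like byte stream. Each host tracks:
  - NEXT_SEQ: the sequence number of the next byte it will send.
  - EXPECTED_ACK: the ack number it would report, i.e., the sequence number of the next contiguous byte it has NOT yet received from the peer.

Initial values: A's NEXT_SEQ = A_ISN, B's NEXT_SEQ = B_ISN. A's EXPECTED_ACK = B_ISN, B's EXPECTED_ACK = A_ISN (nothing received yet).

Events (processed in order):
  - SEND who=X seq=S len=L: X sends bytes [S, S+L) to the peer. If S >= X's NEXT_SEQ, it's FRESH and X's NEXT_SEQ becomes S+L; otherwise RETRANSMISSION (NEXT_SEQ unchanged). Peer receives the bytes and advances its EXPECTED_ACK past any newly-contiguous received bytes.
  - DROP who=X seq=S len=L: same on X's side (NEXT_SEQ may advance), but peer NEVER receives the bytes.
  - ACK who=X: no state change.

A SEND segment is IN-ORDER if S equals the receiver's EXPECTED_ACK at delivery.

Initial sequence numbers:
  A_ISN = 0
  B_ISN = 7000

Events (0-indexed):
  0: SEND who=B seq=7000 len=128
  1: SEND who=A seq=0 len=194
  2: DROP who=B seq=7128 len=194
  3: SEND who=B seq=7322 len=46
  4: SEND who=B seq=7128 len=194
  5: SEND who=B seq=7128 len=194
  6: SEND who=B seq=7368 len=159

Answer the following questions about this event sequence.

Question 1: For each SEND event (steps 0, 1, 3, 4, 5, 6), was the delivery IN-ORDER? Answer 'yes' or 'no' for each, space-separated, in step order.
Answer: yes yes no yes no yes

Derivation:
Step 0: SEND seq=7000 -> in-order
Step 1: SEND seq=0 -> in-order
Step 3: SEND seq=7322 -> out-of-order
Step 4: SEND seq=7128 -> in-order
Step 5: SEND seq=7128 -> out-of-order
Step 6: SEND seq=7368 -> in-order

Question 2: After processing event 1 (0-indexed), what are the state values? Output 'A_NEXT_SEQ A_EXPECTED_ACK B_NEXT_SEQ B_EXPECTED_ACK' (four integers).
After event 0: A_seq=0 A_ack=7128 B_seq=7128 B_ack=0
After event 1: A_seq=194 A_ack=7128 B_seq=7128 B_ack=194

194 7128 7128 194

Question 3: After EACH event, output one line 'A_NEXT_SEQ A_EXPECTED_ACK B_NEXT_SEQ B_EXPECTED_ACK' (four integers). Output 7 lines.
0 7128 7128 0
194 7128 7128 194
194 7128 7322 194
194 7128 7368 194
194 7368 7368 194
194 7368 7368 194
194 7527 7527 194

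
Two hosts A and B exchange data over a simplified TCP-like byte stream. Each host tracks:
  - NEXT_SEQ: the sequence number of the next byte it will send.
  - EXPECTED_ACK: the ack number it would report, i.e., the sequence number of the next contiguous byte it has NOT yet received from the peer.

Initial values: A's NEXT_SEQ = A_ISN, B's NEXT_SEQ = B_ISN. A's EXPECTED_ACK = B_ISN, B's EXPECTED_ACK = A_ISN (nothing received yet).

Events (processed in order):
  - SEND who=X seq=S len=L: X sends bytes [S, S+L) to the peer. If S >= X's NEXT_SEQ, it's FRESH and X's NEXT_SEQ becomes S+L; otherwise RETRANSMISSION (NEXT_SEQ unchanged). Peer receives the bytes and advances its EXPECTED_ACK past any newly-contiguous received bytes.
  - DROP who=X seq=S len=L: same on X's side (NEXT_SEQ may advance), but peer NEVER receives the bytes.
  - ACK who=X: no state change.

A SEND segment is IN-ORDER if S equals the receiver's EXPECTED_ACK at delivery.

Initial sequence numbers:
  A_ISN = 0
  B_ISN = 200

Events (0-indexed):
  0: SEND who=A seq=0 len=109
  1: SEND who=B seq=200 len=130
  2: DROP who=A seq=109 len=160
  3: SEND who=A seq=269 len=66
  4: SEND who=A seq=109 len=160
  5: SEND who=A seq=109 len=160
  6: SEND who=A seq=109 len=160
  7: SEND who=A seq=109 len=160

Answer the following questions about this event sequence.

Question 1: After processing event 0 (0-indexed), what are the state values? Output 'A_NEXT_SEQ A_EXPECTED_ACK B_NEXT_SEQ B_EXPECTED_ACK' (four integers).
After event 0: A_seq=109 A_ack=200 B_seq=200 B_ack=109

109 200 200 109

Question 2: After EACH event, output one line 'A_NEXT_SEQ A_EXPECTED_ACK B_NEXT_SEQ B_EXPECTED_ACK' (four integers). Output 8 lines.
109 200 200 109
109 330 330 109
269 330 330 109
335 330 330 109
335 330 330 335
335 330 330 335
335 330 330 335
335 330 330 335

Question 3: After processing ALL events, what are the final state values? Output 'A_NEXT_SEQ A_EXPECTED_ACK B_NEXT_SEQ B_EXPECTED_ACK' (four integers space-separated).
Answer: 335 330 330 335

Derivation:
After event 0: A_seq=109 A_ack=200 B_seq=200 B_ack=109
After event 1: A_seq=109 A_ack=330 B_seq=330 B_ack=109
After event 2: A_seq=269 A_ack=330 B_seq=330 B_ack=109
After event 3: A_seq=335 A_ack=330 B_seq=330 B_ack=109
After event 4: A_seq=335 A_ack=330 B_seq=330 B_ack=335
After event 5: A_seq=335 A_ack=330 B_seq=330 B_ack=335
After event 6: A_seq=335 A_ack=330 B_seq=330 B_ack=335
After event 7: A_seq=335 A_ack=330 B_seq=330 B_ack=335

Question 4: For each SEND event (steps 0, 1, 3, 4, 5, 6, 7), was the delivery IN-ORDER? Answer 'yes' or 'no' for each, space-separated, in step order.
Step 0: SEND seq=0 -> in-order
Step 1: SEND seq=200 -> in-order
Step 3: SEND seq=269 -> out-of-order
Step 4: SEND seq=109 -> in-order
Step 5: SEND seq=109 -> out-of-order
Step 6: SEND seq=109 -> out-of-order
Step 7: SEND seq=109 -> out-of-order

Answer: yes yes no yes no no no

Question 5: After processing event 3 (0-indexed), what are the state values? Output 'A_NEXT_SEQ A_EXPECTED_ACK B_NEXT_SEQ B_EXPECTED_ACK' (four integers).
After event 0: A_seq=109 A_ack=200 B_seq=200 B_ack=109
After event 1: A_seq=109 A_ack=330 B_seq=330 B_ack=109
After event 2: A_seq=269 A_ack=330 B_seq=330 B_ack=109
After event 3: A_seq=335 A_ack=330 B_seq=330 B_ack=109

335 330 330 109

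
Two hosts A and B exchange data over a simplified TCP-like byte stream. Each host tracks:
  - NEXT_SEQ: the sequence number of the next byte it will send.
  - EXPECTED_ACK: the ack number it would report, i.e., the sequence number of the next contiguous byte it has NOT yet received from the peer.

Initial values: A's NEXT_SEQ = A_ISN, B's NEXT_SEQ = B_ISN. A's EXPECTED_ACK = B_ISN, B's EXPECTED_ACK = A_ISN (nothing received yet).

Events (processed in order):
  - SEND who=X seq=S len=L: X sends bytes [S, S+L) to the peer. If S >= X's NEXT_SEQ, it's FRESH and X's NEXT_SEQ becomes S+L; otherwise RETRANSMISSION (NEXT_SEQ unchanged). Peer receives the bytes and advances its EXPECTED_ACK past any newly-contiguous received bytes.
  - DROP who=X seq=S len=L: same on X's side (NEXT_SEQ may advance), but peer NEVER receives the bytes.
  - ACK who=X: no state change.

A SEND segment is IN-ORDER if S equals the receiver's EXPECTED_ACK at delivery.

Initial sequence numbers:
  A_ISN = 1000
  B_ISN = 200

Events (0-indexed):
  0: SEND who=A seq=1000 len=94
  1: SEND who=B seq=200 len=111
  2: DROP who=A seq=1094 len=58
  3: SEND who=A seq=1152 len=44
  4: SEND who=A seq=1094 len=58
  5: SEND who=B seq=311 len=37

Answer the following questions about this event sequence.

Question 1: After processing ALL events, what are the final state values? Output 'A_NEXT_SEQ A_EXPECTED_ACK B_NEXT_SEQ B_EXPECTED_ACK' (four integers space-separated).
Answer: 1196 348 348 1196

Derivation:
After event 0: A_seq=1094 A_ack=200 B_seq=200 B_ack=1094
After event 1: A_seq=1094 A_ack=311 B_seq=311 B_ack=1094
After event 2: A_seq=1152 A_ack=311 B_seq=311 B_ack=1094
After event 3: A_seq=1196 A_ack=311 B_seq=311 B_ack=1094
After event 4: A_seq=1196 A_ack=311 B_seq=311 B_ack=1196
After event 5: A_seq=1196 A_ack=348 B_seq=348 B_ack=1196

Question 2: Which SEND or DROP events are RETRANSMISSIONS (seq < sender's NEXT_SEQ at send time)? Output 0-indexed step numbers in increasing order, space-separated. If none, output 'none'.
Step 0: SEND seq=1000 -> fresh
Step 1: SEND seq=200 -> fresh
Step 2: DROP seq=1094 -> fresh
Step 3: SEND seq=1152 -> fresh
Step 4: SEND seq=1094 -> retransmit
Step 5: SEND seq=311 -> fresh

Answer: 4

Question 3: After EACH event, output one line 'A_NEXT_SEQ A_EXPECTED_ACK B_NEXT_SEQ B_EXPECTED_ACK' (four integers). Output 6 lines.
1094 200 200 1094
1094 311 311 1094
1152 311 311 1094
1196 311 311 1094
1196 311 311 1196
1196 348 348 1196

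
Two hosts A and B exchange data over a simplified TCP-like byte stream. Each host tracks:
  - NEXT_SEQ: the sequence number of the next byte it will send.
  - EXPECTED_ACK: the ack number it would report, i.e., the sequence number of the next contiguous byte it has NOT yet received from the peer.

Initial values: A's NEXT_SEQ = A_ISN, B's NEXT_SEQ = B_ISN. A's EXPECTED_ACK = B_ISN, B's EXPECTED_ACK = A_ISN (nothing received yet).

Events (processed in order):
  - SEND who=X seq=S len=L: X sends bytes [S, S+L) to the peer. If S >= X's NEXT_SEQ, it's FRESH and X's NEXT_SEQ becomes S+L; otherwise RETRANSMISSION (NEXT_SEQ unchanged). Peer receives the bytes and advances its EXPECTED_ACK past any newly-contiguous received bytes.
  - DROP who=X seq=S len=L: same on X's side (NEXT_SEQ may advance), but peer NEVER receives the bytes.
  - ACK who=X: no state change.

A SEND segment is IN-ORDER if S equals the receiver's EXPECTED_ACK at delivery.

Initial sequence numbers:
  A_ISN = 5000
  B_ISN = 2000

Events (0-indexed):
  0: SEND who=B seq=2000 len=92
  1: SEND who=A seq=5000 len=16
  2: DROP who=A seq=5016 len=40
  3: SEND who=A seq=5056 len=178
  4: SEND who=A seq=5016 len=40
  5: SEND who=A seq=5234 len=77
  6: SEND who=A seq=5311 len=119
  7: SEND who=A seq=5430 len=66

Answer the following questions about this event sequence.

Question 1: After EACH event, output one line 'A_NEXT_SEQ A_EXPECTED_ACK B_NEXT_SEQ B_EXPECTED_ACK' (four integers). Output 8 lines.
5000 2092 2092 5000
5016 2092 2092 5016
5056 2092 2092 5016
5234 2092 2092 5016
5234 2092 2092 5234
5311 2092 2092 5311
5430 2092 2092 5430
5496 2092 2092 5496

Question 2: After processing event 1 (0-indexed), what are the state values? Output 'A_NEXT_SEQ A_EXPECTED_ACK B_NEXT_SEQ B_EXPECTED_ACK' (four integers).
After event 0: A_seq=5000 A_ack=2092 B_seq=2092 B_ack=5000
After event 1: A_seq=5016 A_ack=2092 B_seq=2092 B_ack=5016

5016 2092 2092 5016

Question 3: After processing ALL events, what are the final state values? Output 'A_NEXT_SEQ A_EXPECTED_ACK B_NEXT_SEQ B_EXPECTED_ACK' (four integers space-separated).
After event 0: A_seq=5000 A_ack=2092 B_seq=2092 B_ack=5000
After event 1: A_seq=5016 A_ack=2092 B_seq=2092 B_ack=5016
After event 2: A_seq=5056 A_ack=2092 B_seq=2092 B_ack=5016
After event 3: A_seq=5234 A_ack=2092 B_seq=2092 B_ack=5016
After event 4: A_seq=5234 A_ack=2092 B_seq=2092 B_ack=5234
After event 5: A_seq=5311 A_ack=2092 B_seq=2092 B_ack=5311
After event 6: A_seq=5430 A_ack=2092 B_seq=2092 B_ack=5430
After event 7: A_seq=5496 A_ack=2092 B_seq=2092 B_ack=5496

Answer: 5496 2092 2092 5496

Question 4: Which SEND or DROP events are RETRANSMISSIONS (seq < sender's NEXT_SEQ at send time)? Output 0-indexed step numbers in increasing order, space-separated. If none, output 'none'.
Step 0: SEND seq=2000 -> fresh
Step 1: SEND seq=5000 -> fresh
Step 2: DROP seq=5016 -> fresh
Step 3: SEND seq=5056 -> fresh
Step 4: SEND seq=5016 -> retransmit
Step 5: SEND seq=5234 -> fresh
Step 6: SEND seq=5311 -> fresh
Step 7: SEND seq=5430 -> fresh

Answer: 4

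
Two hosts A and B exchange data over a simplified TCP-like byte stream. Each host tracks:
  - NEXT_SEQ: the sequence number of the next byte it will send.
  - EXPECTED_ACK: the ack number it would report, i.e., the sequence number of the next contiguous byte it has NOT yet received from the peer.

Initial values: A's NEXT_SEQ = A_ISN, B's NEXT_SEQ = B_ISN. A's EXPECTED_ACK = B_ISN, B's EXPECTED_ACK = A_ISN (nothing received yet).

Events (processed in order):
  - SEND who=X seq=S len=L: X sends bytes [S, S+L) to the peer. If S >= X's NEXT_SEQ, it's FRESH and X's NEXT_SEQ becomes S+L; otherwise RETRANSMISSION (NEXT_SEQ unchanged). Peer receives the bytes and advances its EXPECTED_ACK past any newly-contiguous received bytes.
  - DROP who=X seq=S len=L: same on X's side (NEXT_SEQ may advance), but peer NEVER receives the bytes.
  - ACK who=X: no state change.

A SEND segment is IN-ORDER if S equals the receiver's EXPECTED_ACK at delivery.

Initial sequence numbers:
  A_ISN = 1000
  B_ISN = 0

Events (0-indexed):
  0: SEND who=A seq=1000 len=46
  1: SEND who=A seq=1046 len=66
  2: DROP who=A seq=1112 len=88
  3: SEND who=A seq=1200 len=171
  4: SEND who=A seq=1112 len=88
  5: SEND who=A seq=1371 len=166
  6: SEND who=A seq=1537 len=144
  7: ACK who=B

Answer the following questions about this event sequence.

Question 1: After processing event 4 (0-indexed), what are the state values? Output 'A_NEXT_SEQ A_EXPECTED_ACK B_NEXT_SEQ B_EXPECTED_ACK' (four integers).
After event 0: A_seq=1046 A_ack=0 B_seq=0 B_ack=1046
After event 1: A_seq=1112 A_ack=0 B_seq=0 B_ack=1112
After event 2: A_seq=1200 A_ack=0 B_seq=0 B_ack=1112
After event 3: A_seq=1371 A_ack=0 B_seq=0 B_ack=1112
After event 4: A_seq=1371 A_ack=0 B_seq=0 B_ack=1371

1371 0 0 1371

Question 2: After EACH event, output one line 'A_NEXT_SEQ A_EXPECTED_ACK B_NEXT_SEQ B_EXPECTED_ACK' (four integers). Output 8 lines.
1046 0 0 1046
1112 0 0 1112
1200 0 0 1112
1371 0 0 1112
1371 0 0 1371
1537 0 0 1537
1681 0 0 1681
1681 0 0 1681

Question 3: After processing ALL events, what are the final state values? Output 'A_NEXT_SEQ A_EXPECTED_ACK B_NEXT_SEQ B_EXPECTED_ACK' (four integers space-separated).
After event 0: A_seq=1046 A_ack=0 B_seq=0 B_ack=1046
After event 1: A_seq=1112 A_ack=0 B_seq=0 B_ack=1112
After event 2: A_seq=1200 A_ack=0 B_seq=0 B_ack=1112
After event 3: A_seq=1371 A_ack=0 B_seq=0 B_ack=1112
After event 4: A_seq=1371 A_ack=0 B_seq=0 B_ack=1371
After event 5: A_seq=1537 A_ack=0 B_seq=0 B_ack=1537
After event 6: A_seq=1681 A_ack=0 B_seq=0 B_ack=1681
After event 7: A_seq=1681 A_ack=0 B_seq=0 B_ack=1681

Answer: 1681 0 0 1681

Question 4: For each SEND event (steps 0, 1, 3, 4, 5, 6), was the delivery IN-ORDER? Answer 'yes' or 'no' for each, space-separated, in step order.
Step 0: SEND seq=1000 -> in-order
Step 1: SEND seq=1046 -> in-order
Step 3: SEND seq=1200 -> out-of-order
Step 4: SEND seq=1112 -> in-order
Step 5: SEND seq=1371 -> in-order
Step 6: SEND seq=1537 -> in-order

Answer: yes yes no yes yes yes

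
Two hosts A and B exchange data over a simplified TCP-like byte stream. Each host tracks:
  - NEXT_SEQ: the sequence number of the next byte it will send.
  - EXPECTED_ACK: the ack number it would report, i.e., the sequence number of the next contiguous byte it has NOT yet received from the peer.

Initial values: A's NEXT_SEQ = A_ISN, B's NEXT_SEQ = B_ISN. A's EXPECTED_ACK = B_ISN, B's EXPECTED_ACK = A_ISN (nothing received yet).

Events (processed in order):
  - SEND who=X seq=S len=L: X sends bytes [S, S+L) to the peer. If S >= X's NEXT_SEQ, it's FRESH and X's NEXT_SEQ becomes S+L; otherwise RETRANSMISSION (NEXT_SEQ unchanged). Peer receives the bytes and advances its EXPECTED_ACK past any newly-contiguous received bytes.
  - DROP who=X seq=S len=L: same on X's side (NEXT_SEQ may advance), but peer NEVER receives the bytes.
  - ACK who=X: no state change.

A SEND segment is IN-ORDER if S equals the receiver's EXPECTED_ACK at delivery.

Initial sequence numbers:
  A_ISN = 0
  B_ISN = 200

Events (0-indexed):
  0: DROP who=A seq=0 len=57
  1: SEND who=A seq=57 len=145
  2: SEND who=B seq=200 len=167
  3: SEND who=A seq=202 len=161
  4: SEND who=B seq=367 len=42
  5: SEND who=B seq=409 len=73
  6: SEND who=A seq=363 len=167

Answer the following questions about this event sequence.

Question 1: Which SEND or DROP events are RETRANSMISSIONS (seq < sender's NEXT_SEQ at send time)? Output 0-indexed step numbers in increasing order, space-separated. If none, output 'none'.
Step 0: DROP seq=0 -> fresh
Step 1: SEND seq=57 -> fresh
Step 2: SEND seq=200 -> fresh
Step 3: SEND seq=202 -> fresh
Step 4: SEND seq=367 -> fresh
Step 5: SEND seq=409 -> fresh
Step 6: SEND seq=363 -> fresh

Answer: none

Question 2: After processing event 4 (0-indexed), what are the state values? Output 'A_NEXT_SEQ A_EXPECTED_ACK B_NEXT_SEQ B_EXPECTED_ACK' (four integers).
After event 0: A_seq=57 A_ack=200 B_seq=200 B_ack=0
After event 1: A_seq=202 A_ack=200 B_seq=200 B_ack=0
After event 2: A_seq=202 A_ack=367 B_seq=367 B_ack=0
After event 3: A_seq=363 A_ack=367 B_seq=367 B_ack=0
After event 4: A_seq=363 A_ack=409 B_seq=409 B_ack=0

363 409 409 0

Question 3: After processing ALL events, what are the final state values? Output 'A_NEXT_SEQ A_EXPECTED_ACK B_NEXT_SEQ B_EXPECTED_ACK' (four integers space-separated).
Answer: 530 482 482 0

Derivation:
After event 0: A_seq=57 A_ack=200 B_seq=200 B_ack=0
After event 1: A_seq=202 A_ack=200 B_seq=200 B_ack=0
After event 2: A_seq=202 A_ack=367 B_seq=367 B_ack=0
After event 3: A_seq=363 A_ack=367 B_seq=367 B_ack=0
After event 4: A_seq=363 A_ack=409 B_seq=409 B_ack=0
After event 5: A_seq=363 A_ack=482 B_seq=482 B_ack=0
After event 6: A_seq=530 A_ack=482 B_seq=482 B_ack=0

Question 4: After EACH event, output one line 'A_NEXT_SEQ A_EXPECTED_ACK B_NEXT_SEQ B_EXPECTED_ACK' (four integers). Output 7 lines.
57 200 200 0
202 200 200 0
202 367 367 0
363 367 367 0
363 409 409 0
363 482 482 0
530 482 482 0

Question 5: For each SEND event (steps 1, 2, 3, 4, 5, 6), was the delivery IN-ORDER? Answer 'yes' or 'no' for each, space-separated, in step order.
Step 1: SEND seq=57 -> out-of-order
Step 2: SEND seq=200 -> in-order
Step 3: SEND seq=202 -> out-of-order
Step 4: SEND seq=367 -> in-order
Step 5: SEND seq=409 -> in-order
Step 6: SEND seq=363 -> out-of-order

Answer: no yes no yes yes no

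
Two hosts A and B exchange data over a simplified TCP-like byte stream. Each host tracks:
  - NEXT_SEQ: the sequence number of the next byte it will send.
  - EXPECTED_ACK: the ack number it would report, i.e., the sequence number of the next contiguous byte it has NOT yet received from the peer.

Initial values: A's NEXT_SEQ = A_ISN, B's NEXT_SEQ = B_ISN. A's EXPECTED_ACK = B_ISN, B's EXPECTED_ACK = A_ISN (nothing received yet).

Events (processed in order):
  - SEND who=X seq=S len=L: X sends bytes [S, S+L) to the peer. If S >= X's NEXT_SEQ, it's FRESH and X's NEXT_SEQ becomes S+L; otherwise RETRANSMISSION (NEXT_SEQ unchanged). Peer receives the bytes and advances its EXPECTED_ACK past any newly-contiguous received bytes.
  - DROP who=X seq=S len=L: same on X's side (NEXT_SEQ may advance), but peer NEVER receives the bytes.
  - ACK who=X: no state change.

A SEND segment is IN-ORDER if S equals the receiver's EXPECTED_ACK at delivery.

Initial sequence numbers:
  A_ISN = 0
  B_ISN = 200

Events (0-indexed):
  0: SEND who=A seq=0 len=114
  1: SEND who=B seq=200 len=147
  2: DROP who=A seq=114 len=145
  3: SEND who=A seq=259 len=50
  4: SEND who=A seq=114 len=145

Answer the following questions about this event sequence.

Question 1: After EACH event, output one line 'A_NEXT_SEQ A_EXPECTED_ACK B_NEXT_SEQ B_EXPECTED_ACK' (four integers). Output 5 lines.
114 200 200 114
114 347 347 114
259 347 347 114
309 347 347 114
309 347 347 309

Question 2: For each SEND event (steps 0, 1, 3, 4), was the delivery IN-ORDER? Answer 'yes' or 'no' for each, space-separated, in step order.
Step 0: SEND seq=0 -> in-order
Step 1: SEND seq=200 -> in-order
Step 3: SEND seq=259 -> out-of-order
Step 4: SEND seq=114 -> in-order

Answer: yes yes no yes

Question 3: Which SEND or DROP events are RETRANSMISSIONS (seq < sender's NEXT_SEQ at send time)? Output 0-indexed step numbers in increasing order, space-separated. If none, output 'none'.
Answer: 4

Derivation:
Step 0: SEND seq=0 -> fresh
Step 1: SEND seq=200 -> fresh
Step 2: DROP seq=114 -> fresh
Step 3: SEND seq=259 -> fresh
Step 4: SEND seq=114 -> retransmit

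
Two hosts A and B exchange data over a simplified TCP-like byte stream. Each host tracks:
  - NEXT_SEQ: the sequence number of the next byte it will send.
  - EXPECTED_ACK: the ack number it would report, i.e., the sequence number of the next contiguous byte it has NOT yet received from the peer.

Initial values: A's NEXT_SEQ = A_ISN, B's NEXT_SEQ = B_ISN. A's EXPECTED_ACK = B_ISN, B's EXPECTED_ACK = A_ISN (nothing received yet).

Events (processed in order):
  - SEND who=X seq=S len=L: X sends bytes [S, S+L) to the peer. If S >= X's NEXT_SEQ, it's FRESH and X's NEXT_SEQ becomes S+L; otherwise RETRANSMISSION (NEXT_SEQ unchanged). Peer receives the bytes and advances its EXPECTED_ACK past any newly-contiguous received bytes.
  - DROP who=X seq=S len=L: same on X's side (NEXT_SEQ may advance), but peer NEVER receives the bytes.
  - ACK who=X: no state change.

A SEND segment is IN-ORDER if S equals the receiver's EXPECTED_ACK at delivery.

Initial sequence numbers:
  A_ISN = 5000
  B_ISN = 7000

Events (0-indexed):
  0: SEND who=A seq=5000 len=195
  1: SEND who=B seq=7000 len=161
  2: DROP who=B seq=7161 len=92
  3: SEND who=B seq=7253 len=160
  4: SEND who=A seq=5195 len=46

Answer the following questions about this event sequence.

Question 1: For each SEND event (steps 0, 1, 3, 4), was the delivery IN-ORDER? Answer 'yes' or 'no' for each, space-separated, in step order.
Answer: yes yes no yes

Derivation:
Step 0: SEND seq=5000 -> in-order
Step 1: SEND seq=7000 -> in-order
Step 3: SEND seq=7253 -> out-of-order
Step 4: SEND seq=5195 -> in-order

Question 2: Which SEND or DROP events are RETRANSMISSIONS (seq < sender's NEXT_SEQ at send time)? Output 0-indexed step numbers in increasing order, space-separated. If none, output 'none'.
Answer: none

Derivation:
Step 0: SEND seq=5000 -> fresh
Step 1: SEND seq=7000 -> fresh
Step 2: DROP seq=7161 -> fresh
Step 3: SEND seq=7253 -> fresh
Step 4: SEND seq=5195 -> fresh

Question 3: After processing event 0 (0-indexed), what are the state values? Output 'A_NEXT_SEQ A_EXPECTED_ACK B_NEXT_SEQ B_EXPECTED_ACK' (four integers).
After event 0: A_seq=5195 A_ack=7000 B_seq=7000 B_ack=5195

5195 7000 7000 5195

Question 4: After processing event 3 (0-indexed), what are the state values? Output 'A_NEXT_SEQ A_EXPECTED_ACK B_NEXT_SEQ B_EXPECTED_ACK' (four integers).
After event 0: A_seq=5195 A_ack=7000 B_seq=7000 B_ack=5195
After event 1: A_seq=5195 A_ack=7161 B_seq=7161 B_ack=5195
After event 2: A_seq=5195 A_ack=7161 B_seq=7253 B_ack=5195
After event 3: A_seq=5195 A_ack=7161 B_seq=7413 B_ack=5195

5195 7161 7413 5195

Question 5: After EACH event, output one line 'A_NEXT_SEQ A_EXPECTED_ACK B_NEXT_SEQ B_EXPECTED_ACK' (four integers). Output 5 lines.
5195 7000 7000 5195
5195 7161 7161 5195
5195 7161 7253 5195
5195 7161 7413 5195
5241 7161 7413 5241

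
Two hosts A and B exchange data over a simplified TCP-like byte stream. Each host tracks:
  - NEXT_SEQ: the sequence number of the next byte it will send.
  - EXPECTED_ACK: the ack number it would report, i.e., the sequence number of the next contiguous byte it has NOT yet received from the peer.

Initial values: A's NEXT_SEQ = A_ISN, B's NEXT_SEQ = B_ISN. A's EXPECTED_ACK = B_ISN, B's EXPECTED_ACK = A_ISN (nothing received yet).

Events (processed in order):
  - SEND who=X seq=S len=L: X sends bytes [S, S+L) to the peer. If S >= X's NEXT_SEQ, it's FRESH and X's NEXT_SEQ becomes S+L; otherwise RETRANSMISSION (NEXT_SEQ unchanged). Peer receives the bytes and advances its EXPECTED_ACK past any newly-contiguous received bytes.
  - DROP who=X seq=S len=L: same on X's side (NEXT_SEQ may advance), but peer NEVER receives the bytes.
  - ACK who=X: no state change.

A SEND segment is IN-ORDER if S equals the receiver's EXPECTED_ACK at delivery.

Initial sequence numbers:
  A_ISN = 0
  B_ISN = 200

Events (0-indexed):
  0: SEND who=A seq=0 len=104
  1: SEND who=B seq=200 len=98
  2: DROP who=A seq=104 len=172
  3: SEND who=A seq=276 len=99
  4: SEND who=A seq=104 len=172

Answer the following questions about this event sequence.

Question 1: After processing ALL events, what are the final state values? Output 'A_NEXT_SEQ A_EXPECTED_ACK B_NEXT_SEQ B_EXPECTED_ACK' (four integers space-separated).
After event 0: A_seq=104 A_ack=200 B_seq=200 B_ack=104
After event 1: A_seq=104 A_ack=298 B_seq=298 B_ack=104
After event 2: A_seq=276 A_ack=298 B_seq=298 B_ack=104
After event 3: A_seq=375 A_ack=298 B_seq=298 B_ack=104
After event 4: A_seq=375 A_ack=298 B_seq=298 B_ack=375

Answer: 375 298 298 375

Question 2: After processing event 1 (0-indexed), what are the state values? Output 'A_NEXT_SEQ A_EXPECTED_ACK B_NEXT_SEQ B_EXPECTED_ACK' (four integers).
After event 0: A_seq=104 A_ack=200 B_seq=200 B_ack=104
After event 1: A_seq=104 A_ack=298 B_seq=298 B_ack=104

104 298 298 104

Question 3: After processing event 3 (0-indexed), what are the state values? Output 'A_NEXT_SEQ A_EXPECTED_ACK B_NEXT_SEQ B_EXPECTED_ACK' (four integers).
After event 0: A_seq=104 A_ack=200 B_seq=200 B_ack=104
After event 1: A_seq=104 A_ack=298 B_seq=298 B_ack=104
After event 2: A_seq=276 A_ack=298 B_seq=298 B_ack=104
After event 3: A_seq=375 A_ack=298 B_seq=298 B_ack=104

375 298 298 104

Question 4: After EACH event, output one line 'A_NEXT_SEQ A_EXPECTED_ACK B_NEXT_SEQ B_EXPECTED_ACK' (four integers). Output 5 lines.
104 200 200 104
104 298 298 104
276 298 298 104
375 298 298 104
375 298 298 375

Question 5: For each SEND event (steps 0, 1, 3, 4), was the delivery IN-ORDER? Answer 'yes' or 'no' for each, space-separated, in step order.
Step 0: SEND seq=0 -> in-order
Step 1: SEND seq=200 -> in-order
Step 3: SEND seq=276 -> out-of-order
Step 4: SEND seq=104 -> in-order

Answer: yes yes no yes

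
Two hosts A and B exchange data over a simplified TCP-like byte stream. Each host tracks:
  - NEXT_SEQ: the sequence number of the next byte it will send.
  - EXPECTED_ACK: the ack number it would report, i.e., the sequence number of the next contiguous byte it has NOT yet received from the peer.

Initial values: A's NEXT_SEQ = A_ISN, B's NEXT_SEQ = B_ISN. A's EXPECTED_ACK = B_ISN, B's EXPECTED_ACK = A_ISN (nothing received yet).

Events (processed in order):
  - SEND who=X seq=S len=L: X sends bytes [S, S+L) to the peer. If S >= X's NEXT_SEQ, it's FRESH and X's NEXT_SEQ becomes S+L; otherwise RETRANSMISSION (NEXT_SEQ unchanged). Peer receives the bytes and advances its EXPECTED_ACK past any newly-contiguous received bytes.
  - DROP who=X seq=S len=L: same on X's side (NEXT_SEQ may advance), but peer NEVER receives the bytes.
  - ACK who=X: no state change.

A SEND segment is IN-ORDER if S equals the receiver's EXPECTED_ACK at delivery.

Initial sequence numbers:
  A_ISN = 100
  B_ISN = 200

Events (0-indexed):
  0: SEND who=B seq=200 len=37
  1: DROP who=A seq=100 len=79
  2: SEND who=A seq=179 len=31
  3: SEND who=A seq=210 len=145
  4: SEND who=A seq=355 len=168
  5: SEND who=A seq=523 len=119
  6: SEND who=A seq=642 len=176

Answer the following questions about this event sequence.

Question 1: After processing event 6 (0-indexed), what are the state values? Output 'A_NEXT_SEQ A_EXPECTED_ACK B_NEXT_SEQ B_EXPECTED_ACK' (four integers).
After event 0: A_seq=100 A_ack=237 B_seq=237 B_ack=100
After event 1: A_seq=179 A_ack=237 B_seq=237 B_ack=100
After event 2: A_seq=210 A_ack=237 B_seq=237 B_ack=100
After event 3: A_seq=355 A_ack=237 B_seq=237 B_ack=100
After event 4: A_seq=523 A_ack=237 B_seq=237 B_ack=100
After event 5: A_seq=642 A_ack=237 B_seq=237 B_ack=100
After event 6: A_seq=818 A_ack=237 B_seq=237 B_ack=100

818 237 237 100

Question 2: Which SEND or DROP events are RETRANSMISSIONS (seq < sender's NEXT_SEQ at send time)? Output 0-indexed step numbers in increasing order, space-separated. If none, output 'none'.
Step 0: SEND seq=200 -> fresh
Step 1: DROP seq=100 -> fresh
Step 2: SEND seq=179 -> fresh
Step 3: SEND seq=210 -> fresh
Step 4: SEND seq=355 -> fresh
Step 5: SEND seq=523 -> fresh
Step 6: SEND seq=642 -> fresh

Answer: none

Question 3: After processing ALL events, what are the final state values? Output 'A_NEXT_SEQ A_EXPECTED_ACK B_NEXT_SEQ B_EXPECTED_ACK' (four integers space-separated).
Answer: 818 237 237 100

Derivation:
After event 0: A_seq=100 A_ack=237 B_seq=237 B_ack=100
After event 1: A_seq=179 A_ack=237 B_seq=237 B_ack=100
After event 2: A_seq=210 A_ack=237 B_seq=237 B_ack=100
After event 3: A_seq=355 A_ack=237 B_seq=237 B_ack=100
After event 4: A_seq=523 A_ack=237 B_seq=237 B_ack=100
After event 5: A_seq=642 A_ack=237 B_seq=237 B_ack=100
After event 6: A_seq=818 A_ack=237 B_seq=237 B_ack=100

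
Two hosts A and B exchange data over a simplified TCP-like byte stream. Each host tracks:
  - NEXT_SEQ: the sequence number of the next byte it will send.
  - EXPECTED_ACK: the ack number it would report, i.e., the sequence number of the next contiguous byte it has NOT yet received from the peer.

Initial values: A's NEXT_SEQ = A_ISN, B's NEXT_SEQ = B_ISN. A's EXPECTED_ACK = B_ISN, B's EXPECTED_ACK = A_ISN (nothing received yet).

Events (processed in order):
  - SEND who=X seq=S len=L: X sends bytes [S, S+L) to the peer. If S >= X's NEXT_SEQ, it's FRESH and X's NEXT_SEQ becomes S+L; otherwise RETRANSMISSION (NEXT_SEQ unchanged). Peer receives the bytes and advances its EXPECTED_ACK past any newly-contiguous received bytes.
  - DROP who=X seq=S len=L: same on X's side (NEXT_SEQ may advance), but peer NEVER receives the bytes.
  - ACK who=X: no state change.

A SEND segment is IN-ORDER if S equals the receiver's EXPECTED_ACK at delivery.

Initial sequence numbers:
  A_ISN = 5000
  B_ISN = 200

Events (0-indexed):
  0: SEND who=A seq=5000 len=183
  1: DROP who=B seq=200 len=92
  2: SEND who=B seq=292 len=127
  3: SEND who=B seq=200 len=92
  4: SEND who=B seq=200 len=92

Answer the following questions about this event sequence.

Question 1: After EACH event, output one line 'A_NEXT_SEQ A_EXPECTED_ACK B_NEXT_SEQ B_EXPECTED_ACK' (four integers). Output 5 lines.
5183 200 200 5183
5183 200 292 5183
5183 200 419 5183
5183 419 419 5183
5183 419 419 5183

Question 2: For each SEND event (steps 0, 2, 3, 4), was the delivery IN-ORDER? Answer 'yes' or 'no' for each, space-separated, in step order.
Step 0: SEND seq=5000 -> in-order
Step 2: SEND seq=292 -> out-of-order
Step 3: SEND seq=200 -> in-order
Step 4: SEND seq=200 -> out-of-order

Answer: yes no yes no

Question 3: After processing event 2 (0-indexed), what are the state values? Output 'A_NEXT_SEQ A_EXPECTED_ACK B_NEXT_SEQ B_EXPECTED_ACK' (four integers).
After event 0: A_seq=5183 A_ack=200 B_seq=200 B_ack=5183
After event 1: A_seq=5183 A_ack=200 B_seq=292 B_ack=5183
After event 2: A_seq=5183 A_ack=200 B_seq=419 B_ack=5183

5183 200 419 5183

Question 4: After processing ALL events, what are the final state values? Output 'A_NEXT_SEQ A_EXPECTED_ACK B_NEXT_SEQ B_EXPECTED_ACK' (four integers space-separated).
After event 0: A_seq=5183 A_ack=200 B_seq=200 B_ack=5183
After event 1: A_seq=5183 A_ack=200 B_seq=292 B_ack=5183
After event 2: A_seq=5183 A_ack=200 B_seq=419 B_ack=5183
After event 3: A_seq=5183 A_ack=419 B_seq=419 B_ack=5183
After event 4: A_seq=5183 A_ack=419 B_seq=419 B_ack=5183

Answer: 5183 419 419 5183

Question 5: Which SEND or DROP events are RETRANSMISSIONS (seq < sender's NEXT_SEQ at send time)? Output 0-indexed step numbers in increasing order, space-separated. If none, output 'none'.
Step 0: SEND seq=5000 -> fresh
Step 1: DROP seq=200 -> fresh
Step 2: SEND seq=292 -> fresh
Step 3: SEND seq=200 -> retransmit
Step 4: SEND seq=200 -> retransmit

Answer: 3 4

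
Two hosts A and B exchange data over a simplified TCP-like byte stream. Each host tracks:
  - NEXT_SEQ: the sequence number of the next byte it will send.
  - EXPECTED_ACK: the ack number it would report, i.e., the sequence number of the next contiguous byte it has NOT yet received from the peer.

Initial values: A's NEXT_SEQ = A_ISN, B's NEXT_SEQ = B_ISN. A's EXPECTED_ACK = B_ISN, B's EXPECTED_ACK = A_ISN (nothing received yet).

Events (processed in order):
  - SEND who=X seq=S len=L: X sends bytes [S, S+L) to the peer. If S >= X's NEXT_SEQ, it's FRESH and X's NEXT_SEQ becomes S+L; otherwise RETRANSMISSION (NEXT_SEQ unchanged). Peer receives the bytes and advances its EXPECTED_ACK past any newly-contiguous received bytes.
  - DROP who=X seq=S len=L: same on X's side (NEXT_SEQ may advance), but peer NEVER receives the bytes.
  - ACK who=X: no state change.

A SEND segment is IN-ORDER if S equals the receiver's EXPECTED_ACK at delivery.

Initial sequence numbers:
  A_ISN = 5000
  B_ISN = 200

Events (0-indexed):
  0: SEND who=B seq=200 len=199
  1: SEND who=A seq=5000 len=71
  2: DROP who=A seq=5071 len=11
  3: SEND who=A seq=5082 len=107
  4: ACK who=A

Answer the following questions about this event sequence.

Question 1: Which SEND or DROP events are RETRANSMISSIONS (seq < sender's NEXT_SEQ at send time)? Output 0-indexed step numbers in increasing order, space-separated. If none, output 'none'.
Answer: none

Derivation:
Step 0: SEND seq=200 -> fresh
Step 1: SEND seq=5000 -> fresh
Step 2: DROP seq=5071 -> fresh
Step 3: SEND seq=5082 -> fresh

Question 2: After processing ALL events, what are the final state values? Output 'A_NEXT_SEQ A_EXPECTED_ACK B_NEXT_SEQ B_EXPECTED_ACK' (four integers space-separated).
Answer: 5189 399 399 5071

Derivation:
After event 0: A_seq=5000 A_ack=399 B_seq=399 B_ack=5000
After event 1: A_seq=5071 A_ack=399 B_seq=399 B_ack=5071
After event 2: A_seq=5082 A_ack=399 B_seq=399 B_ack=5071
After event 3: A_seq=5189 A_ack=399 B_seq=399 B_ack=5071
After event 4: A_seq=5189 A_ack=399 B_seq=399 B_ack=5071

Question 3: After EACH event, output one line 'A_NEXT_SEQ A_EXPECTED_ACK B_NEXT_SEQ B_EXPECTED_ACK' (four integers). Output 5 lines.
5000 399 399 5000
5071 399 399 5071
5082 399 399 5071
5189 399 399 5071
5189 399 399 5071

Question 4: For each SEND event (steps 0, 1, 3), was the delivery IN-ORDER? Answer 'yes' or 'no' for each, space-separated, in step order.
Answer: yes yes no

Derivation:
Step 0: SEND seq=200 -> in-order
Step 1: SEND seq=5000 -> in-order
Step 3: SEND seq=5082 -> out-of-order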